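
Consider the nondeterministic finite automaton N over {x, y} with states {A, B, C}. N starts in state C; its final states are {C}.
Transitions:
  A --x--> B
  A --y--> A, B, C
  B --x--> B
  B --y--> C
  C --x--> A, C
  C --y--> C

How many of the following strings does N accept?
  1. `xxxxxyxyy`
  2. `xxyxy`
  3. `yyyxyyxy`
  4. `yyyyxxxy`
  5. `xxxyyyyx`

5

`xxxxxyxyy`: accepted
`xxyxy`: accepted
`yyyxyyxy`: accepted
`yyyyxxxy`: accepted
`xxxyyyyx`: accepted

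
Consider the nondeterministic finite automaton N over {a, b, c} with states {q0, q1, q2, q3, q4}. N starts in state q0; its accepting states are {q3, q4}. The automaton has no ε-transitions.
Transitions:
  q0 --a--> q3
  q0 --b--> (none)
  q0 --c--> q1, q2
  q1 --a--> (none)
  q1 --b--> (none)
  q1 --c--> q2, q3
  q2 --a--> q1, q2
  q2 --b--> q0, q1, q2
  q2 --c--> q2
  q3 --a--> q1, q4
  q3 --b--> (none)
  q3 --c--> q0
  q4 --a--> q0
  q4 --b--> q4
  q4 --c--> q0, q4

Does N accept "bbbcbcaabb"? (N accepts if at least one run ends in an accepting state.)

rejected

Start: {q0}
read b: {}
The reachable set is empty and stays empty for the remaining 9 symbols.
Reachable ∩ accepting = {} — empty.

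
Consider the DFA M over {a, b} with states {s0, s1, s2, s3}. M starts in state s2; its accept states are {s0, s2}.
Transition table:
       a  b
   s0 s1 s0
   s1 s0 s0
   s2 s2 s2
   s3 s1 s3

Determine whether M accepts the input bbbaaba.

s2 --b--> s2
s2 --b--> s2
s2 --b--> s2
s2 --a--> s2
s2 --a--> s2
s2 --b--> s2
s2 --a--> s2
End in state s2, which is an accepting state.

accepted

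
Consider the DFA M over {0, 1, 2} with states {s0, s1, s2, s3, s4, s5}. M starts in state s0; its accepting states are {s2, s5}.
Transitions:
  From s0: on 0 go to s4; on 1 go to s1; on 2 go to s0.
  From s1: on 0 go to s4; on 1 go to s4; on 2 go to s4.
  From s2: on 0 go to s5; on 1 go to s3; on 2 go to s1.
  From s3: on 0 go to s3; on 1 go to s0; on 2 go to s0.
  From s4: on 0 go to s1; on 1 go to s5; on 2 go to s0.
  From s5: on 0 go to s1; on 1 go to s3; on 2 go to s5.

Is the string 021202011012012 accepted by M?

s0 --0--> s4
s4 --2--> s0
s0 --1--> s1
s1 --2--> s4
s4 --0--> s1
s1 --2--> s4
s4 --0--> s1
s1 --1--> s4
s4 --1--> s5
s5 --0--> s1
s1 --1--> s4
s4 --2--> s0
s0 --0--> s4
s4 --1--> s5
s5 --2--> s5
End in state s5, which is an accepting state.

accepted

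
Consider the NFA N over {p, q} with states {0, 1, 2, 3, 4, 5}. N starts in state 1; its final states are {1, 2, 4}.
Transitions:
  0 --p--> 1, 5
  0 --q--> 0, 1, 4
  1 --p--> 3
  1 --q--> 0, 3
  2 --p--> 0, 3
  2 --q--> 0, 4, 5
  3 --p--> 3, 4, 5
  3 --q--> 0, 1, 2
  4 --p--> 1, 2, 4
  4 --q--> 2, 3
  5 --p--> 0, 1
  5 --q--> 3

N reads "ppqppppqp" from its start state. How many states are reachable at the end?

6

Start: {1}
read p: {3}
read p: {3, 4, 5}
read q: {0, 1, 2, 3}
read p: {0, 1, 3, 4, 5}
read p: {0, 1, 2, 3, 4, 5}
read p: {0, 1, 2, 3, 4, 5}
read p: {0, 1, 2, 3, 4, 5}
read q: {0, 1, 2, 3, 4, 5}
read p: {0, 1, 2, 3, 4, 5}
Final reachable set {0, 1, 2, 3, 4, 5} has 6 states.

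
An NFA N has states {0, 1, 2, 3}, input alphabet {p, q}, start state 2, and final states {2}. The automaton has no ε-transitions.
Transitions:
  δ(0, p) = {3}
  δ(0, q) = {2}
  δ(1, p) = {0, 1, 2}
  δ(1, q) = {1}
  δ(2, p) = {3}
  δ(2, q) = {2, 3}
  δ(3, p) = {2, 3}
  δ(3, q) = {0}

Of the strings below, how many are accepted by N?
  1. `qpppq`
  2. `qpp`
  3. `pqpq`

`qpppq`: accepted
`qpp`: accepted
`pqpq`: rejected

2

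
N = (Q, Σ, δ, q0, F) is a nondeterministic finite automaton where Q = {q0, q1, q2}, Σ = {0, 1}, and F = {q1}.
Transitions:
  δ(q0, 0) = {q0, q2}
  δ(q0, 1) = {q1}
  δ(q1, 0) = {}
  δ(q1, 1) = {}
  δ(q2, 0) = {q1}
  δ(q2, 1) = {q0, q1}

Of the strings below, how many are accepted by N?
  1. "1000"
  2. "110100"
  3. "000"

"1000": rejected
"110100": rejected
"000": accepted

1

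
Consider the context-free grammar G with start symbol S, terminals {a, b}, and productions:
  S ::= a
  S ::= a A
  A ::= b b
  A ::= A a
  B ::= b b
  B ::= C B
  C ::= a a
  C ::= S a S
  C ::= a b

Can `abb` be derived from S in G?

yes

S ⇒ aA ⇒ abb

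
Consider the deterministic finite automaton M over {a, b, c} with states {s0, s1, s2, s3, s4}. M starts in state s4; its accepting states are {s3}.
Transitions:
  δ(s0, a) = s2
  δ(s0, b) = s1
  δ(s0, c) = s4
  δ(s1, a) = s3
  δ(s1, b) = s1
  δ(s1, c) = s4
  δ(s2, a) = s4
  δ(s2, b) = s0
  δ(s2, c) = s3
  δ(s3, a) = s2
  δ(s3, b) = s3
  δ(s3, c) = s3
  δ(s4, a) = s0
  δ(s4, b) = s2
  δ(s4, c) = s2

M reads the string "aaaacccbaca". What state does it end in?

s4 --a--> s0
s0 --a--> s2
s2 --a--> s4
s4 --a--> s0
s0 --c--> s4
s4 --c--> s2
s2 --c--> s3
s3 --b--> s3
s3 --a--> s2
s2 --c--> s3
s3 --a--> s2

s2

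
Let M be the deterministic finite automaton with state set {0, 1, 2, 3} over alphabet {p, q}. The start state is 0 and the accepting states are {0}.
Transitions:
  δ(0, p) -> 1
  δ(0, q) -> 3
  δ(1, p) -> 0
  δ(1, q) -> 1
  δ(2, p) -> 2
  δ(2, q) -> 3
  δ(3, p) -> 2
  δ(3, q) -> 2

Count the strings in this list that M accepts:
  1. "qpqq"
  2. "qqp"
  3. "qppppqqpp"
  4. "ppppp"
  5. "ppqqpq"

0

"qpqq": rejected
"qqp": rejected
"qppppqqpp": rejected
"ppppp": rejected
"ppqqpq": rejected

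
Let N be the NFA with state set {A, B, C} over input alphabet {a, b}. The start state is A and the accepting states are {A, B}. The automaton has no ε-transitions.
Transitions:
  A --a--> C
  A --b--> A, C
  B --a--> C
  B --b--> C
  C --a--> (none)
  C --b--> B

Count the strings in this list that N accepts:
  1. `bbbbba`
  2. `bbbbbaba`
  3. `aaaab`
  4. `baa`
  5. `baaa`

0

`bbbbba`: rejected
`bbbbbaba`: rejected
`aaaab`: rejected
`baa`: rejected
`baaa`: rejected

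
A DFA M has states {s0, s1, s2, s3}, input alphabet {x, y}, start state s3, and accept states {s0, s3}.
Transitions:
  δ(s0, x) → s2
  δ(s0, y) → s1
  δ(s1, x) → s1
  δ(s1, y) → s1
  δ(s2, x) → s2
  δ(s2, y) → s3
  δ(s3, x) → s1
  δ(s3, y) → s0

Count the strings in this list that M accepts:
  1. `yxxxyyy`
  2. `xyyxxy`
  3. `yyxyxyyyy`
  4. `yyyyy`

0

`yxxxyyy`: rejected
`xyyxxy`: rejected
`yyxyxyyyy`: rejected
`yyyyy`: rejected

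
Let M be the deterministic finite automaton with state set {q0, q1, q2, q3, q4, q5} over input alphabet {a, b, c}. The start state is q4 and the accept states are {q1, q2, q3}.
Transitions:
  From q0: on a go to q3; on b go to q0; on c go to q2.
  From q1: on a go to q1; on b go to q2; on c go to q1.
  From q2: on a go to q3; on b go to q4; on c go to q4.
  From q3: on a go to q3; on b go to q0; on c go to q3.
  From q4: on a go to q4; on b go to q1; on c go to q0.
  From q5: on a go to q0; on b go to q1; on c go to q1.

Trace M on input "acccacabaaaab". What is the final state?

q4 --a--> q4
q4 --c--> q0
q0 --c--> q2
q2 --c--> q4
q4 --a--> q4
q4 --c--> q0
q0 --a--> q3
q3 --b--> q0
q0 --a--> q3
q3 --a--> q3
q3 --a--> q3
q3 --a--> q3
q3 --b--> q0

q0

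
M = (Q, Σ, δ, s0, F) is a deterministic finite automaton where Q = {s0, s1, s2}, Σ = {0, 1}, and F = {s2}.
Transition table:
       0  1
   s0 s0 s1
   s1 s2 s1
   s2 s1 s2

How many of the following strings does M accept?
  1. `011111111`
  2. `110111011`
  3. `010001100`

1

`011111111`: rejected
`110111011`: rejected
`010001100`: accepted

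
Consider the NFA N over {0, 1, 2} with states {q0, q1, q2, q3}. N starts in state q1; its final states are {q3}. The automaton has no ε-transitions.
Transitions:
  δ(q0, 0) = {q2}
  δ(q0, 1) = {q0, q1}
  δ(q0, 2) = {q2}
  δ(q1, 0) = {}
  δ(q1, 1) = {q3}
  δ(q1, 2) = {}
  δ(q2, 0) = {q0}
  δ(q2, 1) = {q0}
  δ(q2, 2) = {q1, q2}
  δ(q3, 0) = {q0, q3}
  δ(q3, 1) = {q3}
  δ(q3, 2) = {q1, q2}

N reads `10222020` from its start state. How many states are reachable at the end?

Start: {q1}
read 1: {q3}
read 0: {q0, q3}
read 2: {q1, q2}
read 2: {q1, q2}
read 2: {q1, q2}
read 0: {q0}
read 2: {q2}
read 0: {q0}
Final reachable set {q0} has 1 state.

1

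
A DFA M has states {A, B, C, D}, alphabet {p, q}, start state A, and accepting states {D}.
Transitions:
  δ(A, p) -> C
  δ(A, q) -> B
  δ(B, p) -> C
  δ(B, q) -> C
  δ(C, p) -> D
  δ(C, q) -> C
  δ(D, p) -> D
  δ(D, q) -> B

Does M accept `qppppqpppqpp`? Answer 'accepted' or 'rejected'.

accepted

A --q--> B
B --p--> C
C --p--> D
D --p--> D
D --p--> D
D --q--> B
B --p--> C
C --p--> D
D --p--> D
D --q--> B
B --p--> C
C --p--> D
End in state D, which is an accepting state.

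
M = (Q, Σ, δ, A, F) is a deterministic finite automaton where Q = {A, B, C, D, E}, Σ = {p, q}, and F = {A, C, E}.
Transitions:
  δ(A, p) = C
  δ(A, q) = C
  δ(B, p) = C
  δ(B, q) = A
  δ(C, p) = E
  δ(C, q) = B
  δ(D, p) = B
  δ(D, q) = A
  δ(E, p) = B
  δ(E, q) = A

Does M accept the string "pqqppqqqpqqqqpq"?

A --p--> C
C --q--> B
B --q--> A
A --p--> C
C --p--> E
E --q--> A
A --q--> C
C --q--> B
B --p--> C
C --q--> B
B --q--> A
A --q--> C
C --q--> B
B --p--> C
C --q--> B
End in state B, which is not an accepting state.

rejected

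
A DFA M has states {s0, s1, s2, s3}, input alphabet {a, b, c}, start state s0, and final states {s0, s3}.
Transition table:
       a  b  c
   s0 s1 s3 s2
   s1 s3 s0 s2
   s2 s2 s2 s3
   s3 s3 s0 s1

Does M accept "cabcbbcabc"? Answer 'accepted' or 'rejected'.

rejected

s0 --c--> s2
s2 --a--> s2
s2 --b--> s2
s2 --c--> s3
s3 --b--> s0
s0 --b--> s3
s3 --c--> s1
s1 --a--> s3
s3 --b--> s0
s0 --c--> s2
End in state s2, which is not an accepting state.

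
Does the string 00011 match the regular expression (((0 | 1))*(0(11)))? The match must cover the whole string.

yes

Split as 00·011: ((0|1))* matches 00 and (0(11)) matches 011.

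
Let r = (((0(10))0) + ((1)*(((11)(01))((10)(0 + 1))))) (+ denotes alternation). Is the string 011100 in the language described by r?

Neither ((0(10))0) nor ((1)*(((11)(01))((10)(0+1)))) matches 011100.

no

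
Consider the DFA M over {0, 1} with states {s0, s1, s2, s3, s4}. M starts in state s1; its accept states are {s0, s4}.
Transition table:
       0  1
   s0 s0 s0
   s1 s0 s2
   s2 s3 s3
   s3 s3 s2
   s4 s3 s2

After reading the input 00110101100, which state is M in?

s1 --0--> s0
s0 --0--> s0
s0 --1--> s0
s0 --1--> s0
s0 --0--> s0
s0 --1--> s0
s0 --0--> s0
s0 --1--> s0
s0 --1--> s0
s0 --0--> s0
s0 --0--> s0

s0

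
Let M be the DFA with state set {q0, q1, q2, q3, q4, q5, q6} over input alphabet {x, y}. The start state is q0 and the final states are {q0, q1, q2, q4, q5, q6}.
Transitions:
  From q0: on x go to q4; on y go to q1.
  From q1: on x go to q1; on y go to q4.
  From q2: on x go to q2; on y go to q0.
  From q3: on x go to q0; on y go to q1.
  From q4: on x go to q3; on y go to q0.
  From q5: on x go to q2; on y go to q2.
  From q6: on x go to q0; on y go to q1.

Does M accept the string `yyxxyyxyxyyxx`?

q0 --y--> q1
q1 --y--> q4
q4 --x--> q3
q3 --x--> q0
q0 --y--> q1
q1 --y--> q4
q4 --x--> q3
q3 --y--> q1
q1 --x--> q1
q1 --y--> q4
q4 --y--> q0
q0 --x--> q4
q4 --x--> q3
End in state q3, which is not an accepting state.

rejected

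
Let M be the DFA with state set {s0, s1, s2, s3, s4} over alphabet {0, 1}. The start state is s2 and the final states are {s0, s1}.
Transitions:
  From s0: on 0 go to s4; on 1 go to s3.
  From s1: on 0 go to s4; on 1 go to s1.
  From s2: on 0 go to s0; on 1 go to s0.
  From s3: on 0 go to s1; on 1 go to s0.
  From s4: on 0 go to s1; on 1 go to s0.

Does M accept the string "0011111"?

s2 --0--> s0
s0 --0--> s4
s4 --1--> s0
s0 --1--> s3
s3 --1--> s0
s0 --1--> s3
s3 --1--> s0
End in state s0, which is an accepting state.

accepted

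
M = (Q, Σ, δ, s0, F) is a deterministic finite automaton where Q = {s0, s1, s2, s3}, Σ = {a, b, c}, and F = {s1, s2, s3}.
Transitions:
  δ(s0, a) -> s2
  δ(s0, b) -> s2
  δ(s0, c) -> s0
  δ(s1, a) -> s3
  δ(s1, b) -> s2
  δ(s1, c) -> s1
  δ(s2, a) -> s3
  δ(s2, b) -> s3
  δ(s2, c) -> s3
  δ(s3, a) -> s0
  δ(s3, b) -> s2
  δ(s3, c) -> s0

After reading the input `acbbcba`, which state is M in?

s3

s0 --a--> s2
s2 --c--> s3
s3 --b--> s2
s2 --b--> s3
s3 --c--> s0
s0 --b--> s2
s2 --a--> s3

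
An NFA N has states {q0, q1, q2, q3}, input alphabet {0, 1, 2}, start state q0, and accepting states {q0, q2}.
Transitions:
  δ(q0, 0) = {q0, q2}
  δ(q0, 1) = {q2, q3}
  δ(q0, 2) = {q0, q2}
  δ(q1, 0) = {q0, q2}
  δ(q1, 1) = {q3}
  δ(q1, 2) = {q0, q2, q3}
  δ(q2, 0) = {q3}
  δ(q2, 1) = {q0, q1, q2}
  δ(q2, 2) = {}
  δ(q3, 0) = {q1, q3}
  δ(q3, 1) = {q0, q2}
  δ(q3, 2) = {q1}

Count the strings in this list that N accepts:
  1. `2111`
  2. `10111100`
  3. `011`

`2111`: accepted
`10111100`: accepted
`011`: accepted

3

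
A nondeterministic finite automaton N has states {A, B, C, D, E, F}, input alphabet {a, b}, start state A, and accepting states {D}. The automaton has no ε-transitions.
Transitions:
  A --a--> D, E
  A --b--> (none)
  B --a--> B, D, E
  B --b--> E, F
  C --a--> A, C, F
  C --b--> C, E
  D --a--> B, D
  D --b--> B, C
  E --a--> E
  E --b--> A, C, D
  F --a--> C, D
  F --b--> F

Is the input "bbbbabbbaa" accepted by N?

Start: {A}
read b: {}
The reachable set is empty and stays empty for the remaining 9 symbols.
Reachable ∩ accepting = {} — empty.

rejected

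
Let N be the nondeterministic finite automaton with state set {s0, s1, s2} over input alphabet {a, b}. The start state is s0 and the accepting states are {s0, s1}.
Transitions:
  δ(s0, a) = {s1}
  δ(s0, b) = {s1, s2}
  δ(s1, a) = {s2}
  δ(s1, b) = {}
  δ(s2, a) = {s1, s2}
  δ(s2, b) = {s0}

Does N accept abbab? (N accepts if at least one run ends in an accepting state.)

rejected

Start: {s0}
read a: {s1}
read b: {}
The reachable set is empty and stays empty for the remaining 3 symbols.
Reachable ∩ accepting = {} — empty.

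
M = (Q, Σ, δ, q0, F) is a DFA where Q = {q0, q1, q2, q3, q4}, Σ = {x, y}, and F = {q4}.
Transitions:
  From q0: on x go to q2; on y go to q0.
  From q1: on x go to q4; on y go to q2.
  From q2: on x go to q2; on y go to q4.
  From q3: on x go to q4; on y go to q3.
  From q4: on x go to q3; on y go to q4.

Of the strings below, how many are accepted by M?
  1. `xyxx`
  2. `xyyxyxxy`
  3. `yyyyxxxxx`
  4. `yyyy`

1

`xyxx`: accepted
`xyyxyxxy`: rejected
`yyyyxxxxx`: rejected
`yyyy`: rejected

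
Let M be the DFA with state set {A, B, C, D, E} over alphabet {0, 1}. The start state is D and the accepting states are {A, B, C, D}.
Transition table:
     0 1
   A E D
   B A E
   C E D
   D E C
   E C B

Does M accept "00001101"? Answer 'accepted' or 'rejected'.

accepted

D --0--> E
E --0--> C
C --0--> E
E --0--> C
C --1--> D
D --1--> C
C --0--> E
E --1--> B
End in state B, which is an accepting state.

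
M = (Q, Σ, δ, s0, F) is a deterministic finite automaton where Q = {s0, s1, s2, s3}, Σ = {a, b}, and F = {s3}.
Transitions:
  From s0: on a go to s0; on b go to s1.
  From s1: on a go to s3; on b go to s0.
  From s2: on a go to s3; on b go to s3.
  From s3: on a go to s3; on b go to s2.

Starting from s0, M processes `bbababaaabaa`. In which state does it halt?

s3

s0 --b--> s1
s1 --b--> s0
s0 --a--> s0
s0 --b--> s1
s1 --a--> s3
s3 --b--> s2
s2 --a--> s3
s3 --a--> s3
s3 --a--> s3
s3 --b--> s2
s2 --a--> s3
s3 --a--> s3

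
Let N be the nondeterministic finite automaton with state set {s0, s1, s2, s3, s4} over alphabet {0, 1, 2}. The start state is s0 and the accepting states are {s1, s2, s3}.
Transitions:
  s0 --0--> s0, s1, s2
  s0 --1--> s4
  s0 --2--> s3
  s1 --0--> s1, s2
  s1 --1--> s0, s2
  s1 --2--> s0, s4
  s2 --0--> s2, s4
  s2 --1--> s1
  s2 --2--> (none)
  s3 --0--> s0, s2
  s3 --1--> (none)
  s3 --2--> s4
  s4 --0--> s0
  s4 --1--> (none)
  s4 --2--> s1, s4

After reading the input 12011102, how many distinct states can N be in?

Start: {s0}
read 1: {s4}
read 2: {s1, s4}
read 0: {s0, s1, s2}
read 1: {s0, s1, s2, s4}
read 1: {s0, s1, s2, s4}
read 1: {s0, s1, s2, s4}
read 0: {s0, s1, s2, s4}
read 2: {s0, s1, s3, s4}
Final reachable set {s0, s1, s3, s4} has 4 states.

4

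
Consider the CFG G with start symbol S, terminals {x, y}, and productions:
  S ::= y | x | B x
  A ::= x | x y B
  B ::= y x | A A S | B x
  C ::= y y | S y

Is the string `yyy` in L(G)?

no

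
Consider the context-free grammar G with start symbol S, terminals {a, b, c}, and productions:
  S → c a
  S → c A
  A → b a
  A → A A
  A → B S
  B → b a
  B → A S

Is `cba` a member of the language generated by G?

S ⇒ cA ⇒ cba

yes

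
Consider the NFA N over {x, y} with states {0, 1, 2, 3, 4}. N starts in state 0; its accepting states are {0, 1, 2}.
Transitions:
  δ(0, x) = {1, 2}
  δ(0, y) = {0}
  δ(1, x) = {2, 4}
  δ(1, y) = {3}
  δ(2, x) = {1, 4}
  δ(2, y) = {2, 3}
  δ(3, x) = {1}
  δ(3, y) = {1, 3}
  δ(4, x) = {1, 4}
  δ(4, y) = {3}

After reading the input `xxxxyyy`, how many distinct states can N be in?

3

Start: {0}
read x: {1, 2}
read x: {1, 2, 4}
read x: {1, 2, 4}
read x: {1, 2, 4}
read y: {2, 3}
read y: {1, 2, 3}
read y: {1, 2, 3}
Final reachable set {1, 2, 3} has 3 states.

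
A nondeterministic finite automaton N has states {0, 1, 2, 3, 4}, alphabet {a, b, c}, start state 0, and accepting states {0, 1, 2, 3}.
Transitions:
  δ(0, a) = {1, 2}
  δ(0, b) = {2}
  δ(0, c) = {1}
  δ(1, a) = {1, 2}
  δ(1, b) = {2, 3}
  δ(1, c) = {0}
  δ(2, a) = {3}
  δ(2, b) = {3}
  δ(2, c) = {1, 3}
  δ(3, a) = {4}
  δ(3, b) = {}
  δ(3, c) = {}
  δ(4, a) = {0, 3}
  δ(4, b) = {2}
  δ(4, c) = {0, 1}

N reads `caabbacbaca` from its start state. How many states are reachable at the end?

2

Start: {0}
read c: {1}
read a: {1, 2}
read a: {1, 2, 3}
read b: {2, 3}
read b: {3}
read a: {4}
read c: {0, 1}
read b: {2, 3}
read a: {3, 4}
read c: {0, 1}
read a: {1, 2}
Final reachable set {1, 2} has 2 states.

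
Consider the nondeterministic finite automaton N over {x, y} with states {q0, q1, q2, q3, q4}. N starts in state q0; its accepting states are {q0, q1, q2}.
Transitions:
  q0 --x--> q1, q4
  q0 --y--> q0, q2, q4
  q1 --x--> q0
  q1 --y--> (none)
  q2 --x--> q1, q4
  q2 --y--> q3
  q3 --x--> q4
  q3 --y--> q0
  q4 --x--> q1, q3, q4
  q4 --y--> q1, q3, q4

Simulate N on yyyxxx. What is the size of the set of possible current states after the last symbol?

Start: {q0}
read y: {q0, q2, q4}
read y: {q0, q1, q2, q3, q4}
read y: {q0, q1, q2, q3, q4}
read x: {q0, q1, q3, q4}
read x: {q0, q1, q3, q4}
read x: {q0, q1, q3, q4}
Final reachable set {q0, q1, q3, q4} has 4 states.

4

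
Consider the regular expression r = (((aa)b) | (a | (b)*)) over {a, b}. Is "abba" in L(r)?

no

Neither ((aa)b) nor (a|(b)*) matches abba.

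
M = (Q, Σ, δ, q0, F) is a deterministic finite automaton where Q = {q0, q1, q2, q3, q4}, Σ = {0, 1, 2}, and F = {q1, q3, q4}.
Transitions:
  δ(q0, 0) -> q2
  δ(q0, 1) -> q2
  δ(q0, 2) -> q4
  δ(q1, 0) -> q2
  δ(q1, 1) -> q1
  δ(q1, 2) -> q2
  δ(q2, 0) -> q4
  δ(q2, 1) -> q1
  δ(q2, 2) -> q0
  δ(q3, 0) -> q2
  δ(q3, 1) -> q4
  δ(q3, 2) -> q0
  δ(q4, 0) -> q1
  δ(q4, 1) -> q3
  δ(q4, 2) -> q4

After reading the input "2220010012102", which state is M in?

q4

q0 --2--> q4
q4 --2--> q4
q4 --2--> q4
q4 --0--> q1
q1 --0--> q2
q2 --1--> q1
q1 --0--> q2
q2 --0--> q4
q4 --1--> q3
q3 --2--> q0
q0 --1--> q2
q2 --0--> q4
q4 --2--> q4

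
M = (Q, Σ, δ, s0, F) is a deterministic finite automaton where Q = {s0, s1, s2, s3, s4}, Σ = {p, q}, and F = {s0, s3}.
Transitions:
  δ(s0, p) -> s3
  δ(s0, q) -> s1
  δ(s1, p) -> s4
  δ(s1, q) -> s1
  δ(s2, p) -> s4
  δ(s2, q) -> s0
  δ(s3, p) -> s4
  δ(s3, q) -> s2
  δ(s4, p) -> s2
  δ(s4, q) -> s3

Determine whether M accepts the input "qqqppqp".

accepted

s0 --q--> s1
s1 --q--> s1
s1 --q--> s1
s1 --p--> s4
s4 --p--> s2
s2 --q--> s0
s0 --p--> s3
End in state s3, which is an accepting state.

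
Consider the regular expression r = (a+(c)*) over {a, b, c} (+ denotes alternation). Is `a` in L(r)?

yes

The left alternative a matches a.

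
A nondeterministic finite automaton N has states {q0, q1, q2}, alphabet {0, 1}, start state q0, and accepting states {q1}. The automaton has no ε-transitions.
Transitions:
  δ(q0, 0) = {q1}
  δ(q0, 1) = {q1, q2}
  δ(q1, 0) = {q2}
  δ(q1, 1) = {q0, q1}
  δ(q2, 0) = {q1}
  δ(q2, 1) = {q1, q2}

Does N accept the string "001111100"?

Start: {q0}
read 0: {q1}
read 0: {q2}
read 1: {q1, q2}
read 1: {q0, q1, q2}
read 1: {q0, q1, q2}
read 1: {q0, q1, q2}
read 1: {q0, q1, q2}
read 0: {q1, q2}
read 0: {q1, q2}
Reachable ∩ accepting = {q1} — nonempty.

accepted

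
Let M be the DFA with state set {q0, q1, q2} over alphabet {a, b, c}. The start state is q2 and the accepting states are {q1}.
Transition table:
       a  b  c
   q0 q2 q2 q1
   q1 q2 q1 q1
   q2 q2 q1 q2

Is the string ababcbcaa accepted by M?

rejected

q2 --a--> q2
q2 --b--> q1
q1 --a--> q2
q2 --b--> q1
q1 --c--> q1
q1 --b--> q1
q1 --c--> q1
q1 --a--> q2
q2 --a--> q2
End in state q2, which is not an accepting state.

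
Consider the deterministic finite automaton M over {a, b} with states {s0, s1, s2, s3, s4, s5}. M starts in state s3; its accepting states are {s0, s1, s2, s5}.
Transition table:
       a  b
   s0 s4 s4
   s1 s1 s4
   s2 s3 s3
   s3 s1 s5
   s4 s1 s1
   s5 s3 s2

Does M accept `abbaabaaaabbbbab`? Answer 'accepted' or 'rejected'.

rejected

s3 --a--> s1
s1 --b--> s4
s4 --b--> s1
s1 --a--> s1
s1 --a--> s1
s1 --b--> s4
s4 --a--> s1
s1 --a--> s1
s1 --a--> s1
s1 --a--> s1
s1 --b--> s4
s4 --b--> s1
s1 --b--> s4
s4 --b--> s1
s1 --a--> s1
s1 --b--> s4
End in state s4, which is not an accepting state.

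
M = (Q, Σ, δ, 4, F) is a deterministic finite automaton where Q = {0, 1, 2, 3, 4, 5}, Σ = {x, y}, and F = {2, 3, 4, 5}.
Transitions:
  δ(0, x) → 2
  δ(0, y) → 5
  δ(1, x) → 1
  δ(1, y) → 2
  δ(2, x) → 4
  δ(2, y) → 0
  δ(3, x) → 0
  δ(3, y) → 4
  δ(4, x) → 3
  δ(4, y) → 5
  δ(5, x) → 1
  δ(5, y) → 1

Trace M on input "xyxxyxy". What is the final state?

2

4 --x--> 3
3 --y--> 4
4 --x--> 3
3 --x--> 0
0 --y--> 5
5 --x--> 1
1 --y--> 2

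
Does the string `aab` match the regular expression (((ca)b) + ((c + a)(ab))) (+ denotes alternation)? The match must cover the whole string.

yes

The right alternative ((c+a)(ab)) matches aab.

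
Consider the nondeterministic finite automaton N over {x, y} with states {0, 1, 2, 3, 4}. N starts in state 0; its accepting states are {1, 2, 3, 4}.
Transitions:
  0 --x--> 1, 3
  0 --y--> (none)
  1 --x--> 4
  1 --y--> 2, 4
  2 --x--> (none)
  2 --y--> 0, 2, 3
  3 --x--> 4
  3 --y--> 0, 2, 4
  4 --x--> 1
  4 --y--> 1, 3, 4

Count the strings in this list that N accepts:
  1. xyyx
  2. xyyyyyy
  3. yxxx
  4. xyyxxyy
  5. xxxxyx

4

xyyx: accepted
xyyyyyy: accepted
yxxx: rejected
xyyxxyy: accepted
xxxxyx: accepted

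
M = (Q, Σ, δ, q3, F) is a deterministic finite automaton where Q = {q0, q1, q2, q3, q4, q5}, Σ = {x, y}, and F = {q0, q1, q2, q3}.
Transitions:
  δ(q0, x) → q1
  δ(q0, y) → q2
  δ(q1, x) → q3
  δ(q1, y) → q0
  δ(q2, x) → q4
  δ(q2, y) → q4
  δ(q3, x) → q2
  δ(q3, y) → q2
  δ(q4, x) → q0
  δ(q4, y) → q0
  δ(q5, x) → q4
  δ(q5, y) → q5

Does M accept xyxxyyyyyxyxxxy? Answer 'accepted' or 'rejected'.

q3 --x--> q2
q2 --y--> q4
q4 --x--> q0
q0 --x--> q1
q1 --y--> q0
q0 --y--> q2
q2 --y--> q4
q4 --y--> q0
q0 --y--> q2
q2 --x--> q4
q4 --y--> q0
q0 --x--> q1
q1 --x--> q3
q3 --x--> q2
q2 --y--> q4
End in state q4, which is not an accepting state.

rejected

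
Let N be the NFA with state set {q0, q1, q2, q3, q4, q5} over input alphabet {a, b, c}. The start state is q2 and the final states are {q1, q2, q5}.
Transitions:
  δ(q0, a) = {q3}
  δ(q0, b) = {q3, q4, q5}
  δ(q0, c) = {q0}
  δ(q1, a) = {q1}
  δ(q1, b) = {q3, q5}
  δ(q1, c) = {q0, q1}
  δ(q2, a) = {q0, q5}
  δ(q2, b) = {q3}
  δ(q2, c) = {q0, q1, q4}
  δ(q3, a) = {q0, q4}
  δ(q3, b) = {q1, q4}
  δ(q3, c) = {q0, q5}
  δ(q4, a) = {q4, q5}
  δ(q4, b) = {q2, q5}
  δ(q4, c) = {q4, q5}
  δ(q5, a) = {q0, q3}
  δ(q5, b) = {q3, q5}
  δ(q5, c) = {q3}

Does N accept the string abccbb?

accepted

Start: {q2}
read a: {q0, q5}
read b: {q3, q4, q5}
read c: {q0, q3, q4, q5}
read c: {q0, q3, q4, q5}
read b: {q1, q2, q3, q4, q5}
read b: {q1, q2, q3, q4, q5}
Reachable ∩ accepting = {q1, q2, q5} — nonempty.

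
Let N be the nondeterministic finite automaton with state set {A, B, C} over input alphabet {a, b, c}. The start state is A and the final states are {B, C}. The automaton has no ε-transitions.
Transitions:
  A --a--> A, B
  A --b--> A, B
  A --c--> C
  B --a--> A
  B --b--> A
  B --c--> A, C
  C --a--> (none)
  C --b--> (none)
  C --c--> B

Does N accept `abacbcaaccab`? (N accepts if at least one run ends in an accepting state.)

Start: {A}
read a: {A, B}
read b: {A, B}
read a: {A, B}
read c: {A, C}
read b: {A, B}
read c: {A, C}
read a: {A, B}
read a: {A, B}
read c: {A, C}
read c: {B, C}
read a: {A}
read b: {A, B}
Reachable ∩ accepting = {B} — nonempty.

accepted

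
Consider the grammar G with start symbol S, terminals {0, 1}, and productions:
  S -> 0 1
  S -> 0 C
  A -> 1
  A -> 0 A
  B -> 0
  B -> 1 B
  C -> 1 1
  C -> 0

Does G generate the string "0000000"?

no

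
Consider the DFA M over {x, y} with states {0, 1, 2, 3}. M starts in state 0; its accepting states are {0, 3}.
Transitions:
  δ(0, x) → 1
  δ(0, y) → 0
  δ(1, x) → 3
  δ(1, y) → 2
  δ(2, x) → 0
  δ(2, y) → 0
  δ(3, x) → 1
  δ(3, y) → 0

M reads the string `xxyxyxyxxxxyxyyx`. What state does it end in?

0 --x--> 1
1 --x--> 3
3 --y--> 0
0 --x--> 1
1 --y--> 2
2 --x--> 0
0 --y--> 0
0 --x--> 1
1 --x--> 3
3 --x--> 1
1 --x--> 3
3 --y--> 0
0 --x--> 1
1 --y--> 2
2 --y--> 0
0 --x--> 1

1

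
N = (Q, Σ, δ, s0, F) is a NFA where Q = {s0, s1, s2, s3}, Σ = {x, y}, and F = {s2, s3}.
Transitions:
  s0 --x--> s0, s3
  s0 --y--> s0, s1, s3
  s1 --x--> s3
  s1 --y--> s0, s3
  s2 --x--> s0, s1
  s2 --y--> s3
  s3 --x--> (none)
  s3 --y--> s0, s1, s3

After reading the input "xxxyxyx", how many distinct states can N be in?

Start: {s0}
read x: {s0, s3}
read x: {s0, s3}
read x: {s0, s3}
read y: {s0, s1, s3}
read x: {s0, s3}
read y: {s0, s1, s3}
read x: {s0, s3}
Final reachable set {s0, s3} has 2 states.

2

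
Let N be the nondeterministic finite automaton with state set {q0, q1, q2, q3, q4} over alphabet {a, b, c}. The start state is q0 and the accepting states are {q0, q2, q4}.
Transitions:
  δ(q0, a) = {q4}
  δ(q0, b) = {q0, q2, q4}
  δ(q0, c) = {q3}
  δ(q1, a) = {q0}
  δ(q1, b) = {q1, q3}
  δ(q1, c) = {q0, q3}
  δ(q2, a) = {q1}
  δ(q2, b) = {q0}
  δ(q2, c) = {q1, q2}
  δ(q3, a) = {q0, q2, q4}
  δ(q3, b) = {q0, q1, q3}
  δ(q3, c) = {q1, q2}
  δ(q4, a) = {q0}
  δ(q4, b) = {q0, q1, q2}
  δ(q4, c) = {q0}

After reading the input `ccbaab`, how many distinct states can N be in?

5

Start: {q0}
read c: {q3}
read c: {q1, q2}
read b: {q0, q1, q3}
read a: {q0, q2, q4}
read a: {q0, q1, q4}
read b: {q0, q1, q2, q3, q4}
Final reachable set {q0, q1, q2, q3, q4} has 5 states.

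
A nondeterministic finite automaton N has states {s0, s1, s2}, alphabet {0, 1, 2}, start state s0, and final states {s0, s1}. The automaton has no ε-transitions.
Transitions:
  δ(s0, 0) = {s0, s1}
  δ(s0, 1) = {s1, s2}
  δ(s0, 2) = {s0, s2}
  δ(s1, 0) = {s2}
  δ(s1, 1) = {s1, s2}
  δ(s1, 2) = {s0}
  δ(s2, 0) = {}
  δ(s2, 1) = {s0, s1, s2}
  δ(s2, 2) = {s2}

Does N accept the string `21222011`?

Start: {s0}
read 2: {s0, s2}
read 1: {s0, s1, s2}
read 2: {s0, s2}
read 2: {s0, s2}
read 2: {s0, s2}
read 0: {s0, s1}
read 1: {s1, s2}
read 1: {s0, s1, s2}
Reachable ∩ accepting = {s0, s1} — nonempty.

accepted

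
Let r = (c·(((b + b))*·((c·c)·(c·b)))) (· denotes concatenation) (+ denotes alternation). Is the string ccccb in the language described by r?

Split as c·cccb: c matches c and (((b+b))*·((c·c)·(c·b))) matches cccb.

yes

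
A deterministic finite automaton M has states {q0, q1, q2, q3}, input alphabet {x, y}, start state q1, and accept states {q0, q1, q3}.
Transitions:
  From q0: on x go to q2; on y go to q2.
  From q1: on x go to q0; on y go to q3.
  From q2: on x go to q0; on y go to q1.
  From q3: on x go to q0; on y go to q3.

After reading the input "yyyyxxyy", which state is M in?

q1 --y--> q3
q3 --y--> q3
q3 --y--> q3
q3 --y--> q3
q3 --x--> q0
q0 --x--> q2
q2 --y--> q1
q1 --y--> q3

q3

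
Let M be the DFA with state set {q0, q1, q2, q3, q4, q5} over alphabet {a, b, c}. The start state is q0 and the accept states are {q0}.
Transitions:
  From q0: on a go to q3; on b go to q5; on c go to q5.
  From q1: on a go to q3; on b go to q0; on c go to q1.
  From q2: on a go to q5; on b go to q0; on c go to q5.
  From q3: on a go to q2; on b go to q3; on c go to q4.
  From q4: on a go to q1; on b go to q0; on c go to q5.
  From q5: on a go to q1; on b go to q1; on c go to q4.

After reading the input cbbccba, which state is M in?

q3

q0 --c--> q5
q5 --b--> q1
q1 --b--> q0
q0 --c--> q5
q5 --c--> q4
q4 --b--> q0
q0 --a--> q3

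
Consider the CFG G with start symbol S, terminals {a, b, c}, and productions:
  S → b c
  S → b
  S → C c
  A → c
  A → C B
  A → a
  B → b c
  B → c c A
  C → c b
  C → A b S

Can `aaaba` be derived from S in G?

no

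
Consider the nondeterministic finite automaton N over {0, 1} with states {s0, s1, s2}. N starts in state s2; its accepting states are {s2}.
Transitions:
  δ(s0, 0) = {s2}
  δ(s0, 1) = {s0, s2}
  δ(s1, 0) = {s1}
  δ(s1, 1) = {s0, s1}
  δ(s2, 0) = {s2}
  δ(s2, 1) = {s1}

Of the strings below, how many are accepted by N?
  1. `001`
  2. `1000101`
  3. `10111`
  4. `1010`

2

`001`: rejected
`1000101`: rejected
`10111`: accepted
`1010`: accepted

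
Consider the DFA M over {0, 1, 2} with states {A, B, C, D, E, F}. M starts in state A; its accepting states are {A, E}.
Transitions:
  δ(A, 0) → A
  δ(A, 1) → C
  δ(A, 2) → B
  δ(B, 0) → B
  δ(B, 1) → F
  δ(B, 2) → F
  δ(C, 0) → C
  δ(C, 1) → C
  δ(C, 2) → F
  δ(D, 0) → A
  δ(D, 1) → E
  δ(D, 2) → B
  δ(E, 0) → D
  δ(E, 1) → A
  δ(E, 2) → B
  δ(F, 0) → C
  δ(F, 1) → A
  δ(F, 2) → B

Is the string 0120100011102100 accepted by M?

A --0--> A
A --1--> C
C --2--> F
F --0--> C
C --1--> C
C --0--> C
C --0--> C
C --0--> C
C --1--> C
C --1--> C
C --1--> C
C --0--> C
C --2--> F
F --1--> A
A --0--> A
A --0--> A
End in state A, which is an accepting state.

accepted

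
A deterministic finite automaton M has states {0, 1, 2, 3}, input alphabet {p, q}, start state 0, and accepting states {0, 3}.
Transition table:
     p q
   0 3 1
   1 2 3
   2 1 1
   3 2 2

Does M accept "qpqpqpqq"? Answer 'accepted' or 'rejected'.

0 --q--> 1
1 --p--> 2
2 --q--> 1
1 --p--> 2
2 --q--> 1
1 --p--> 2
2 --q--> 1
1 --q--> 3
End in state 3, which is an accepting state.

accepted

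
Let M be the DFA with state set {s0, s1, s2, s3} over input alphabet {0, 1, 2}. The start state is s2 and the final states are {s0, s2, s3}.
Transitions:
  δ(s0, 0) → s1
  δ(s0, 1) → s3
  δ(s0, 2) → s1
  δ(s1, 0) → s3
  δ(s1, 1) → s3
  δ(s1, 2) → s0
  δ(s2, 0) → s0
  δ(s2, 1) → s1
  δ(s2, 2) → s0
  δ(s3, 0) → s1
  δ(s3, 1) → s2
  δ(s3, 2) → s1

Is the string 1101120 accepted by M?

rejected

s2 --1--> s1
s1 --1--> s3
s3 --0--> s1
s1 --1--> s3
s3 --1--> s2
s2 --2--> s0
s0 --0--> s1
End in state s1, which is not an accepting state.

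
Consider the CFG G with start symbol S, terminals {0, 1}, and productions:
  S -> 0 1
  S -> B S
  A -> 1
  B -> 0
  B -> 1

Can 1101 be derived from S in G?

yes

S ⇒ BS ⇒ 1S ⇒ 1BS ⇒ 11S ⇒ 1101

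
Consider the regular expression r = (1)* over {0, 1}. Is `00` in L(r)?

00 cannot be split into zero or more pieces each matching 1.

no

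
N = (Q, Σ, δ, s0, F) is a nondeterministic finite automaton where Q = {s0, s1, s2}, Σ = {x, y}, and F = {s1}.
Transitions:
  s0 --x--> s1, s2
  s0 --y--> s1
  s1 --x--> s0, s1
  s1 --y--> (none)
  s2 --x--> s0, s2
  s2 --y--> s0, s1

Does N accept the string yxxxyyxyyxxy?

rejected

Start: {s0}
read y: {s1}
read x: {s0, s1}
read x: {s0, s1, s2}
read x: {s0, s1, s2}
read y: {s0, s1}
read y: {s1}
read x: {s0, s1}
read y: {s1}
read y: {}
The reachable set is empty and stays empty for the remaining 3 symbols.
Reachable ∩ accepting = {} — empty.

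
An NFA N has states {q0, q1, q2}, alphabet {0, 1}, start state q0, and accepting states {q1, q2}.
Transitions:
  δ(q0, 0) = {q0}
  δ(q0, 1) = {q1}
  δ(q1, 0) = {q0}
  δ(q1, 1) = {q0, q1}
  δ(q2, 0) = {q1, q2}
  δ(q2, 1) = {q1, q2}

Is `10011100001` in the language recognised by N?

accepted

Start: {q0}
read 1: {q1}
read 0: {q0}
read 0: {q0}
read 1: {q1}
read 1: {q0, q1}
read 1: {q0, q1}
read 0: {q0}
read 0: {q0}
read 0: {q0}
read 0: {q0}
read 1: {q1}
Reachable ∩ accepting = {q1} — nonempty.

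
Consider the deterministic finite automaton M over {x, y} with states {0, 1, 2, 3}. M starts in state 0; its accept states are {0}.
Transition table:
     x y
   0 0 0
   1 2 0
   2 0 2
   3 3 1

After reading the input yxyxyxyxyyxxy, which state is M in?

0

0 --y--> 0
0 --x--> 0
0 --y--> 0
0 --x--> 0
0 --y--> 0
0 --x--> 0
0 --y--> 0
0 --x--> 0
0 --y--> 0
0 --y--> 0
0 --x--> 0
0 --x--> 0
0 --y--> 0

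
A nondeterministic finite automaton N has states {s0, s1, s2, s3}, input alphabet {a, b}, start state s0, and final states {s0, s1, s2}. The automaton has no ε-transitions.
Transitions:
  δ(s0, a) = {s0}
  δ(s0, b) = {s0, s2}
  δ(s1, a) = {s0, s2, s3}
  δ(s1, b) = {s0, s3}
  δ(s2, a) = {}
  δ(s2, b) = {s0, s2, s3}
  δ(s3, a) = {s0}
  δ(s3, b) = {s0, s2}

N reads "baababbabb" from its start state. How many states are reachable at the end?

Start: {s0}
read b: {s0, s2}
read a: {s0}
read a: {s0}
read b: {s0, s2}
read a: {s0}
read b: {s0, s2}
read b: {s0, s2, s3}
read a: {s0}
read b: {s0, s2}
read b: {s0, s2, s3}
Final reachable set {s0, s2, s3} has 3 states.

3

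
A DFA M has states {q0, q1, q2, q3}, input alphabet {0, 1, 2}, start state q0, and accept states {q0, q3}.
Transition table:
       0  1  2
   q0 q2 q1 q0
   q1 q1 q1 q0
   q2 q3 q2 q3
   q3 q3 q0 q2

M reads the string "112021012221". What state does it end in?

q0 --1--> q1
q1 --1--> q1
q1 --2--> q0
q0 --0--> q2
q2 --2--> q3
q3 --1--> q0
q0 --0--> q2
q2 --1--> q2
q2 --2--> q3
q3 --2--> q2
q2 --2--> q3
q3 --1--> q0

q0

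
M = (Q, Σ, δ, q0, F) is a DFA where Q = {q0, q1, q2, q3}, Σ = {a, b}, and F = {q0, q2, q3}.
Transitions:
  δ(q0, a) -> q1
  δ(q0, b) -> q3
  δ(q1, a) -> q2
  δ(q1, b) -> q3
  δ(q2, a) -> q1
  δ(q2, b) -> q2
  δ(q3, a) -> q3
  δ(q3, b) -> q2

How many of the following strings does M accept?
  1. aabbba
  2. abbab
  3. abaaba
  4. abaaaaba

aabbba: rejected
abbab: accepted
abaaba: rejected
abaaaaba: rejected

1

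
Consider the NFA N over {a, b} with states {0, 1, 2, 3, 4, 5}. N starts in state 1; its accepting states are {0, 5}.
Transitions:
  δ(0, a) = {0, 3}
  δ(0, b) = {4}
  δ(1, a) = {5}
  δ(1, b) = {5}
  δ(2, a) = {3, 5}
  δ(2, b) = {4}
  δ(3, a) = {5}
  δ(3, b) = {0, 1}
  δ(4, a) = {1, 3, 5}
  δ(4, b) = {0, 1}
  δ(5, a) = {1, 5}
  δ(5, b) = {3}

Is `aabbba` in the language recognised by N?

accepted

Start: {1}
read a: {5}
read a: {1, 5}
read b: {3, 5}
read b: {0, 1, 3}
read b: {0, 1, 4, 5}
read a: {0, 1, 3, 5}
Reachable ∩ accepting = {0, 5} — nonempty.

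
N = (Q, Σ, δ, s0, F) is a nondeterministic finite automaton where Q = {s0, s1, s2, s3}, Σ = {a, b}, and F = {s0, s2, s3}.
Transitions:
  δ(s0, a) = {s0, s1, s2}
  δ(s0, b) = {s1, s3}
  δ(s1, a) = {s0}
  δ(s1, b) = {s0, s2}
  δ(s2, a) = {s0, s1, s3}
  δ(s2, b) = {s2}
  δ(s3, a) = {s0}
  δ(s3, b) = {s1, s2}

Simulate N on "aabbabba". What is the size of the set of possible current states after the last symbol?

4

Start: {s0}
read a: {s0, s1, s2}
read a: {s0, s1, s2, s3}
read b: {s0, s1, s2, s3}
read b: {s0, s1, s2, s3}
read a: {s0, s1, s2, s3}
read b: {s0, s1, s2, s3}
read b: {s0, s1, s2, s3}
read a: {s0, s1, s2, s3}
Final reachable set {s0, s1, s2, s3} has 4 states.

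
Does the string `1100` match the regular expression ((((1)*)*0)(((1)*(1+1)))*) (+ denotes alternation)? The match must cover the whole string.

No split of 1100 into u·v has (((1)*)*0) matching u and (((1)*(1+1)))* matching v.

no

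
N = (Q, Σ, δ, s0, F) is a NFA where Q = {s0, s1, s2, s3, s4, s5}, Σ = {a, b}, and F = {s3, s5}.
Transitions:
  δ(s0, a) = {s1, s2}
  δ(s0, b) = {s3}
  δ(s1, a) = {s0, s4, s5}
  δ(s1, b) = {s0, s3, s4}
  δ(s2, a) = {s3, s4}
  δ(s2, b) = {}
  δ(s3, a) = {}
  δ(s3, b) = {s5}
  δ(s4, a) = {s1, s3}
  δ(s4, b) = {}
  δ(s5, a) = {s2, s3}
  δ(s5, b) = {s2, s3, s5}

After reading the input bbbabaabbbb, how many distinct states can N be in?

3

Start: {s0}
read b: {s3}
read b: {s5}
read b: {s2, s3, s5}
read a: {s2, s3, s4}
read b: {s5}
read a: {s2, s3}
read a: {s3, s4}
read b: {s5}
read b: {s2, s3, s5}
read b: {s2, s3, s5}
read b: {s2, s3, s5}
Final reachable set {s2, s3, s5} has 3 states.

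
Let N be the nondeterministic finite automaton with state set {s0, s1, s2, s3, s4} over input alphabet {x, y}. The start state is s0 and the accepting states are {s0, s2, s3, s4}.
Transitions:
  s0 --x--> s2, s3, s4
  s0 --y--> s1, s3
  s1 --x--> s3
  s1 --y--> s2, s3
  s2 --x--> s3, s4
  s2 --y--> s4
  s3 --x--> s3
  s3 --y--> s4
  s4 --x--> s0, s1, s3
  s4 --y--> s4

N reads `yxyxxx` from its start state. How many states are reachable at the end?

Start: {s0}
read y: {s1, s3}
read x: {s3}
read y: {s4}
read x: {s0, s1, s3}
read x: {s2, s3, s4}
read x: {s0, s1, s3, s4}
Final reachable set {s0, s1, s3, s4} has 4 states.

4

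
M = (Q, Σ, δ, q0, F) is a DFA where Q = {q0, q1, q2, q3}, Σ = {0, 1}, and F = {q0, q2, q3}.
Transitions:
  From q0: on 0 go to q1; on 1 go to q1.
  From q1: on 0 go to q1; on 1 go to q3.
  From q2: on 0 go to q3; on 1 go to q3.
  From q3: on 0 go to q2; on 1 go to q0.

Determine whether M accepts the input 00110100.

accepted

q0 --0--> q1
q1 --0--> q1
q1 --1--> q3
q3 --1--> q0
q0 --0--> q1
q1 --1--> q3
q3 --0--> q2
q2 --0--> q3
End in state q3, which is an accepting state.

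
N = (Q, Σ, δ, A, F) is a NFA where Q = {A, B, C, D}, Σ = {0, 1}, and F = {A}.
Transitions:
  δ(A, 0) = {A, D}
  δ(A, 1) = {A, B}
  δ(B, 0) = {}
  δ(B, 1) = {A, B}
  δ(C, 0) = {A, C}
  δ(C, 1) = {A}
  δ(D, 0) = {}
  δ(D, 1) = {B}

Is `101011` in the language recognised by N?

Start: {A}
read 1: {A, B}
read 0: {A, D}
read 1: {A, B}
read 0: {A, D}
read 1: {A, B}
read 1: {A, B}
Reachable ∩ accepting = {A} — nonempty.

accepted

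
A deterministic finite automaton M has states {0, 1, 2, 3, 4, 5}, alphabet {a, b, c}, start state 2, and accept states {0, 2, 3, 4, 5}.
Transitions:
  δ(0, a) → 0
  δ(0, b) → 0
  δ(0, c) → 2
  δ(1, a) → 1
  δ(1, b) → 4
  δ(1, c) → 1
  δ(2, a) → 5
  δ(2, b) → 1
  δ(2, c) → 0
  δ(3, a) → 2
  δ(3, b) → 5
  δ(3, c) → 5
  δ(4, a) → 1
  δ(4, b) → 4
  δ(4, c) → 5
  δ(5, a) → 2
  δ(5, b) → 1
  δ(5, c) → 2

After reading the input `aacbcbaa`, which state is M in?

1

2 --a--> 5
5 --a--> 2
2 --c--> 0
0 --b--> 0
0 --c--> 2
2 --b--> 1
1 --a--> 1
1 --a--> 1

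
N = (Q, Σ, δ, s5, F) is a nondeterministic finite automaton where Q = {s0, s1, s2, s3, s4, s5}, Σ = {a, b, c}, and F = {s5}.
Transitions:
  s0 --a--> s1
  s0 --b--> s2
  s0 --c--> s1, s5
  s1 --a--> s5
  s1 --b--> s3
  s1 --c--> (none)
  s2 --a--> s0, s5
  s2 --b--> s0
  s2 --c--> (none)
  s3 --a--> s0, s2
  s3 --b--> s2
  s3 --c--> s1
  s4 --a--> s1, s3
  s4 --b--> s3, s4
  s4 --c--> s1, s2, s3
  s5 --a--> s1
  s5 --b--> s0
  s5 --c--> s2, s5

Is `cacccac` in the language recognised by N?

accepted

Start: {s5}
read c: {s2, s5}
read a: {s0, s1, s5}
read c: {s1, s2, s5}
read c: {s2, s5}
read c: {s2, s5}
read a: {s0, s1, s5}
read c: {s1, s2, s5}
Reachable ∩ accepting = {s5} — nonempty.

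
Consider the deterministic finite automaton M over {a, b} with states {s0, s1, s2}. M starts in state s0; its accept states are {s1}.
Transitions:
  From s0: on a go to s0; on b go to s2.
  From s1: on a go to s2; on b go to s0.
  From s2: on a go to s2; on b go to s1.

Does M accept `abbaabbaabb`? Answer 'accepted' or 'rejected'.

s0 --a--> s0
s0 --b--> s2
s2 --b--> s1
s1 --a--> s2
s2 --a--> s2
s2 --b--> s1
s1 --b--> s0
s0 --a--> s0
s0 --a--> s0
s0 --b--> s2
s2 --b--> s1
End in state s1, which is an accepting state.

accepted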